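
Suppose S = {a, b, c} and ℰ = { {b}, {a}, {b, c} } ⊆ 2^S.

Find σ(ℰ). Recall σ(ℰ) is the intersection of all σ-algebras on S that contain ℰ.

σ(ℰ) = { {}, {a}, {b}, {c}, {a, b}, {a, c}, {b, c}, S }

Working:
Initial family (5 sets): { {}, {a}, {b}, {b, c}, S }.
Iteration 1. New:
  {a, b}  = {b} ∪ {a}
  {a, c}  = {b}ᶜ
  — 7 sets.
Iteration 2 (1 new):
  {c}  = {a, b}ᶜ
  — 8 sets.
Iteration 3: closed — nothing new.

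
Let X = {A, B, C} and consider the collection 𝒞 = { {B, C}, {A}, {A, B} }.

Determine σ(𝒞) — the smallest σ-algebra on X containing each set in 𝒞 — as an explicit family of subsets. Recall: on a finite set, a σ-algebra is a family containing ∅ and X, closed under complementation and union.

σ(𝒞) (8 sets): { {}, {A}, {B}, {C}, {A, B}, {A, C}, {B, C}, X }

Check:
Begin from { {}, {A}, {A, B}, {B, C}, X } (that is, 𝒞 plus ∅ and X).
Pass 1. New:
  {C}  = X∖{A, B}
  — 6 sets.
Pass 2. New:
  {A, C}  = {C} ∪ {A}
  — 7 sets.
Pass 3: +1 →
  {B}  = X∖{A, C}
  — 8 sets.
Pass 4: already closed under ᶜ and ∪.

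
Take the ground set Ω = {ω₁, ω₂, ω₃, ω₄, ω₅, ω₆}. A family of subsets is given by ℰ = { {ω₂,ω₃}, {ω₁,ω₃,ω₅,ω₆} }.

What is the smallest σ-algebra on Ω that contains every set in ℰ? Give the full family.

|σ(ℰ)| = 16.  σ(ℰ) = { {}, {ω₂}, {ω₃}, {ω₄}, {ω₂,ω₃}, {ω₂,ω₄}, {ω₃,ω₄}, {ω₁,ω₅,ω₆}, {ω₂,ω₃,ω₄}, {ω₁,ω₂,ω₅,ω₆}, {ω₁,ω₃,ω₅,ω₆}, {ω₁,ω₄,ω₅,ω₆}, {ω₁,ω₂,ω₃,ω₅,ω₆}, {ω₁,ω₂,ω₄,ω₅,ω₆}, {ω₁,ω₃,ω₄,ω₅,ω₆}, Ω }

Check:
Begin from { {}, {ω₂,ω₃}, {ω₁,ω₃,ω₅,ω₆}, Ω } (that is, ℰ plus ∅ and Ω).
Iteration 1: 3 new —
  {ω₂,ω₄}  = Ω∖{ω₁,ω₃,ω₅,ω₆}
  {ω₁,ω₄,ω₅,ω₆}  = Ω∖{ω₂,ω₃}
  {ω₁,ω₂,ω₃,ω₅,ω₆}  = {ω₂,ω₃} ∪ {ω₁,ω₃,ω₅,ω₆}
  — 7 sets.
Iteration 2. New:
  {ω₄}  = Ω∖{ω₁,ω₂,ω₃,ω₅,ω₆}
  {ω₂,ω₃,ω₄}  = {ω₂,ω₃} ∪ {ω₂,ω₄}
  {ω₁,ω₂,ω₄,ω₅,ω₆}  = {ω₁,ω₄,ω₅,ω₆} ∪ {ω₂,ω₄}
  {ω₁,ω₃,ω₄,ω₅,ω₆}  = {ω₁,ω₃,ω₅,ω₆} ∪ {ω₁,ω₄,ω₅,ω₆}
  — 11 sets.
Iteration 3: 3 new —
  {ω₂}  = Ω∖{ω₁,ω₃,ω₄,ω₅,ω₆}
  {ω₃}  = Ω∖{ω₁,ω₂,ω₄,ω₅,ω₆}
  {ω₁,ω₅,ω₆}  = Ω∖{ω₂,ω₃,ω₄}
  — 14 sets.
Iteration 4 (2 new):
  {ω₃,ω₄}  = {ω₃} ∪ {ω₄}
  {ω₁,ω₂,ω₅,ω₆}  = {ω₁,ω₅,ω₆} ∪ {ω₂}
  — 16 sets.
Iteration 5: closed — nothing new.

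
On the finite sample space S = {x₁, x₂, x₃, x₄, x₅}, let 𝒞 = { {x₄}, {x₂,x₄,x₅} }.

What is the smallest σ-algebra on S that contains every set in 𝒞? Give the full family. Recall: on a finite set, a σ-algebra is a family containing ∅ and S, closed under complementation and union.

Answer: σ(𝒞) = { {}, {x₄}, {x₁,x₃}, {x₂,x₅}, {x₁,x₃,x₄}, {x₂,x₄,x₅}, {x₁,x₂,x₃,x₅}, S }

Derivation:
Seed the family with 𝒞 together with ∅ and S: { {}, {x₄}, {x₂,x₄,x₅}, S }.
Pass 1: 2 new —
  {x₁,x₃}  = complement {x₂,x₄,x₅}
  {x₁,x₂,x₃,x₅}  = complement {x₄}
Pass 2 (1 new):
  {x₁,x₃,x₄}  = {x₁,x₃} ∪ {x₄}
Pass 3 (1 new):
  {x₂,x₅}  = complement {x₁,x₃,x₄}
Pass 4: no new sets; the family is a σ-algebra.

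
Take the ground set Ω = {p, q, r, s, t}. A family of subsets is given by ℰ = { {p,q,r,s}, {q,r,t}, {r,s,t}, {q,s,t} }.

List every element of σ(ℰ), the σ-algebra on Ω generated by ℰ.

Seed the family with ℰ together with ∅ and Ω: { {}, {q,r,t}, {q,s,t}, {r,s,t}, {p,q,r,s}, Ω }.
Iteration 1. New:
  {t}  = {p,q,r,s}ᶜ
  {p,q}  = {r,s,t}ᶜ
  {p,r}  = {q,s,t}ᶜ
  {p,s}  = {q,r,t}ᶜ
  {q,r,s,t}  = {r,s,t} ∪ {q,r,t}
  |family| = 11
Iteration 2 (10 new):
  {p}  = {q,r,s,t}ᶜ
  {p,q,r}  = {p,q} ∪ {p,r}
  {p,q,s}  = {p,q} ∪ {p,s}
  {p,q,t}  = {p,q} ∪ {t}
  {p,r,s}  = {p,s} ∪ {p,r}
  {p,r,t}  = {t} ∪ {p,r}
  {p,s,t}  = {t} ∪ {p,s}
  {p,q,r,t}  = {p,q} ∪ {q,r,t}
  {p,q,s,t}  = {p,q} ∪ {q,s,t}
  {p,r,s,t}  = {r,s,t} ∪ {p,s}
  |family| = 21
Iteration 3 adds 10:
  {q}  = {p,r,s,t}ᶜ
  {r}  = {p,q,s,t}ᶜ
  {s}  = {p,q,r,t}ᶜ
  {p,t}  = {t} ∪ {p}
  {q,r}  = {p,s,t}ᶜ
  {q,s}  = {p,r,t}ᶜ
  {q,t}  = {p,r,s}ᶜ
  {r,s}  = {p,q,t}ᶜ
  {r,t}  = {p,q,s}ᶜ
  {s,t}  = {p,q,r}ᶜ
  |family| = 31
Iteration 4 adds 1:
  {q,r,s}  = {p,t}ᶜ
  |family| = 32
Iteration 5: stable.

Hence σ(ℰ) has 32 members: { {}, {p}, {q}, {r}, {s}, {t}, {p,q}, {p,r}, {p,s}, {p,t}, {q,r}, {q,s}, {q,t}, {r,s}, {r,t}, {s,t}, {p,q,r}, {p,q,s}, {p,q,t}, {p,r,s}, {p,r,t}, {p,s,t}, {q,r,s}, {q,r,t}, {q,s,t}, {r,s,t}, {p,q,r,s}, {p,q,r,t}, {p,q,s,t}, {p,r,s,t}, {q,r,s,t}, Ω }.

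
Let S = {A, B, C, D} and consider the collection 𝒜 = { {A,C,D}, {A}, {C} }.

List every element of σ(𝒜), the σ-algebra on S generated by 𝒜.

σ(𝒜) (16 sets): { {}, {A}, {B}, {C}, {D}, {A,B}, {A,C}, {A,D}, {B,C}, {B,D}, {C,D}, {A,B,C}, {A,B,D}, {A,C,D}, {B,C,D}, S }

Derivation:
Start: 𝒜 ∪ {∅, S} = { {}, {A}, {C}, {A,C,D}, S }.
Step 1: +4 →
  {B}  = complement {A,C,D}
  {A,C}  = {C} ∪ {A}
  {A,B,D}  = complement {C}
  {B,C,D}  = complement {A}
  |family| = 9
Step 2 (4 new):
  {A,B}  = {B} ∪ {A}
  {B,C}  = {B} ∪ {C}
  {B,D}  = complement {A,C}
  {A,B,C}  = {B} ∪ {A,C}
  |family| = 13
Step 3: 3 new —
  {D}  = complement {A,B,C}
  {A,D}  = complement {B,C}
  {C,D}  = complement {A,B}
  |family| = 16
Step 4: closed — nothing new.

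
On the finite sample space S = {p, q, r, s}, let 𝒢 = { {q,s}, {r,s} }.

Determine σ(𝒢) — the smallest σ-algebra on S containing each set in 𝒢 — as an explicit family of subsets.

|σ(𝒢)| = 16.  σ(𝒢) = { {}, {p}, {q}, {r}, {s}, {p,q}, {p,r}, {p,s}, {q,r}, {q,s}, {r,s}, {p,q,r}, {p,q,s}, {p,r,s}, {q,r,s}, S }

Derivation:
Begin from { {}, {q,s}, {r,s}, S } (that is, 𝒢 plus ∅ and S).
Pass 1: 3 new —
  {p,q}  = S∖{r,s}
  {p,r}  = S∖{q,s}
  {q,r,s}  = {r,s} ∪ {q,s}
Pass 2. New:
  {p}  = S∖{q,r,s}
  {p,q,r}  = {p,q} ∪ {p,r}
  {p,q,s}  = {p,q} ∪ {q,s}
  {p,r,s}  = {r,s} ∪ {p,r}
Pass 3 adds 3:
  {q}  = S∖{p,r,s}
  {r}  = S∖{p,q,s}
  {s}  = S∖{p,q,r}
Pass 4: 2 new —
  {p,s}  = {s} ∪ {p}
  {q,r}  = {r} ∪ {q}
Pass 5 adds nothing — fixpoint reached.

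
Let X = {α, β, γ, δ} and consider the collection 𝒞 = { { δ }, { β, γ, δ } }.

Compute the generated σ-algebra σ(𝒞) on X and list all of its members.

σ(𝒞) = { {  }, { α }, { δ }, { α, δ }, { β, γ }, { α, β, γ }, { β, γ, δ }, X }

Working:
Take S₀ = 𝒞 ∪ {∅, X} = { {  }, { δ }, { β, γ, δ }, X }.
Step 1. New:
  { α }  = { β, γ, δ }ᶜ
  { α, β, γ }  = { δ }ᶜ
Step 2 adds 1:
  { α, δ }  = { δ } ∪ { α }
Step 3: 1 new —
  { β, γ }  = { α, δ }ᶜ
Step 4: no new sets; the family is a σ-algebra.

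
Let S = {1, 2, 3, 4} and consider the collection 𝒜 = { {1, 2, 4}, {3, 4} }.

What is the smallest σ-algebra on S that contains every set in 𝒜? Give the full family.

Start: 𝒜 ∪ {∅, S} = { ∅, {3, 4}, {1, 2, 4}, S }.
Iteration 1: +2 →
  {3}  = ᶜ of {1, 2, 4}
  {1, 2}  = ᶜ of {3, 4}
  |family| = 6
Iteration 2: 1 new —
  {1, 2, 3}  = {3} ∪ {1, 2}
  |family| = 7
Iteration 3: 1 new —
  {4}  = ᶜ of {1, 2, 3}
  |family| = 8
Iteration 4: stable.

σ(𝒜) = { ∅, {3}, {4}, {1, 2}, {3, 4}, {1, 2, 3}, {1, 2, 4}, S }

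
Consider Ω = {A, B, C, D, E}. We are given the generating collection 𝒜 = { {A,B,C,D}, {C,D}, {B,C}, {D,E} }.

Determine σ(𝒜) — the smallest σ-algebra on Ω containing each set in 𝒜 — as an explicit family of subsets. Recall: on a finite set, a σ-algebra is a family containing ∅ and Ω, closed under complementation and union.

Initial family (6 sets): { {}, {B,C}, {C,D}, {D,E}, {A,B,C,D}, Ω }.
Round 1: 7 new —
  {E}  = complement {A,B,C,D}
  {A,B,C}  = complement {D,E}
  {A,B,E}  = complement {C,D}
  {A,D,E}  = complement {B,C}
  {B,C,D}  = {C,D} ∪ {B,C}
  {C,D,E}  = {D,E} ∪ {C,D}
  {B,C,D,E}  = {D,E} ∪ {B,C}
  |family| = 13
Round 2 adds 7:
  {A}  = complement {B,C,D,E}
  {A,B}  = complement {C,D,E}
  {A,E}  = complement {B,C,D}
  {B,C,E}  = {E} ∪ {B,C}
  {A,B,C,E}  = {A,B,C} ∪ {E}
  {A,B,D,E}  = {A,D,E} ∪ {A,B,E}
  {A,C,D,E}  = {A,D,E} ∪ {C,D,E}
  |family| = 20
Round 3: +5 →
  {B}  = complement {A,C,D,E}
  {C}  = complement {A,B,D,E}
  {D}  = complement {A,B,C,E}
  {A,D}  = complement {B,C,E}
  {A,C,D}  = {C,D} ∪ {A}
  |family| = 25
Round 4 adds 7:
  {A,C}  = {C} ∪ {A}
  {B,D}  = {B} ∪ {D}
  {B,E}  = complement {A,C,D}
  {C,E}  = {E} ∪ {C}
  {A,B,D}  = {A,B} ∪ {A,D}
  {A,C,E}  = {C} ∪ {A,E}
  {B,D,E}  = {B} ∪ {D,E}
  |family| = 32
After Round 5 the family is unchanged; done.

σ(𝒜) = { {}, {A}, {B}, {C}, {D}, {E}, {A,B}, {A,C}, {A,D}, {A,E}, {B,C}, {B,D}, {B,E}, {C,D}, {C,E}, {D,E}, {A,B,C}, {A,B,D}, {A,B,E}, {A,C,D}, {A,C,E}, {A,D,E}, {B,C,D}, {B,C,E}, {B,D,E}, {C,D,E}, {A,B,C,D}, {A,B,C,E}, {A,B,D,E}, {A,C,D,E}, {B,C,D,E}, Ω }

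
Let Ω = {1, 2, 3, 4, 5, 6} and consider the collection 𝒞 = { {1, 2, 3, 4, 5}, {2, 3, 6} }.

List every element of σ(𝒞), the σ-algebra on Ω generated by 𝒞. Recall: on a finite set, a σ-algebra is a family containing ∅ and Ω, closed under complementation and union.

Begin from { ∅, {2, 3, 6}, {1, 2, 3, 4, 5}, Ω } (that is, 𝒞 plus ∅ and Ω).
Iteration 1. New:
  {6}  = Ω∖{1, 2, 3, 4, 5}
  {1, 4, 5}  = Ω∖{2, 3, 6}
Iteration 2. New:
  {1, 4, 5, 6}  = {1, 4, 5} ∪ {6}
Iteration 3: +1 →
  {2, 3}  = Ω∖{1, 4, 5, 6}
Iteration 4: already closed under ᶜ and ∪.

Therefore σ(𝒞) = { ∅, {6}, {2, 3}, {1, 4, 5}, {2, 3, 6}, {1, 4, 5, 6}, {1, 2, 3, 4, 5}, Ω } (|σ(𝒞)| = 8).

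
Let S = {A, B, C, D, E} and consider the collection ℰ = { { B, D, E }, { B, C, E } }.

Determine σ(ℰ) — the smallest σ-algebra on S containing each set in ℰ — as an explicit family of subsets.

σ(ℰ) (16 sets): { {}, { A }, { C }, { D }, { A, C }, { A, D }, { B, E }, { C, D }, { A, B, E }, { A, C, D }, { B, C, E }, { B, D, E }, { A, B, C, E }, { A, B, D, E }, { B, C, D, E }, S }

Trace:
Start: ℰ ∪ {∅, S} = { {}, { B, C, E }, { B, D, E }, S }.
Pass 1. New:
  { A, C }  = S∖{ B, D, E }
  { A, D }  = S∖{ B, C, E }
  { B, C, D, E }  = { B, D, E } ∪ { B, C, E }
  [7 total]
Pass 2: +4 →
  { A }  = S∖{ B, C, D, E }
  { A, C, D }  = { A, D } ∪ { A, C }
  { A, B, C, E }  = { B, C, E } ∪ { A, C }
  { A, B, D, E }  = { A, D } ∪ { B, D, E }
  [11 total]
Pass 3 adds 3:
  { C }  = S∖{ A, B, D, E }
  { D }  = S∖{ A, B, C, E }
  { B, E }  = S∖{ A, C, D }
  [14 total]
Pass 4. New:
  { C, D }  = { C } ∪ { D }
  { A, B, E }  = { B, E } ∪ { A }
  [16 total]
Pass 5: stable.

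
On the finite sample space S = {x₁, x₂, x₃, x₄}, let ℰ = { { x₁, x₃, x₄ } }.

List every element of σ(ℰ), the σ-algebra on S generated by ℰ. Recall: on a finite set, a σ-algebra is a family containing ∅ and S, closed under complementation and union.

Initial family (3 sets): { ∅, { x₁, x₃, x₄ }, S }.
Pass 1: +1 →
  { x₂ }  = { x₁, x₃, x₄ }ᶜ
  [4 total]
Pass 2: closed — nothing new.

σ(ℰ) = { ∅, { x₂ }, { x₁, x₃, x₄ }, S }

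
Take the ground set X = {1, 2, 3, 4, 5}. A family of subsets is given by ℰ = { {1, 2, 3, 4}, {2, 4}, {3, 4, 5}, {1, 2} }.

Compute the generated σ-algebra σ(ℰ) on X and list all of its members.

|σ(ℰ)| = 32.  σ(ℰ) = { {}, {1}, {2}, {3}, {4}, {5}, {1, 2}, {1, 3}, {1, 4}, {1, 5}, {2, 3}, {2, 4}, {2, 5}, {3, 4}, {3, 5}, {4, 5}, {1, 2, 3}, {1, 2, 4}, {1, 2, 5}, {1, 3, 4}, {1, 3, 5}, {1, 4, 5}, {2, 3, 4}, {2, 3, 5}, {2, 4, 5}, {3, 4, 5}, {1, 2, 3, 4}, {1, 2, 3, 5}, {1, 2, 4, 5}, {1, 3, 4, 5}, {2, 3, 4, 5}, X }

Trace:
Initial family (6 sets): { {}, {1, 2}, {2, 4}, {3, 4, 5}, {1, 2, 3, 4}, X }.
Iteration 1 adds 4:
  {5}  = {1, 2, 3, 4}ᶜ
  {1, 2, 4}  = {1, 2} ∪ {2, 4}
  {1, 3, 5}  = {2, 4}ᶜ
  {2, 3, 4, 5}  = {3, 4, 5} ∪ {2, 4}
  [10 total]
Iteration 2 (7 new):
  {1}  = {2, 3, 4, 5}ᶜ
  {3, 5}  = {1, 2, 4}ᶜ
  {1, 2, 5}  = {1, 2} ∪ {5}
  {2, 4, 5}  = {5} ∪ {2, 4}
  {1, 2, 3, 5}  = {1, 2} ∪ {1, 3, 5}
  {1, 2, 4, 5}  = {1, 2, 4} ∪ {5}
  {1, 3, 4, 5}  = {3, 4, 5} ∪ {1, 3, 5}
  [17 total]
Iteration 3: +6 →
  {2}  = {1, 3, 4, 5}ᶜ
  {3}  = {1, 2, 4, 5}ᶜ
  {4}  = {1, 2, 3, 5}ᶜ
  {1, 3}  = {2, 4, 5}ᶜ
  {1, 5}  = {5} ∪ {1}
  {3, 4}  = {1, 2, 5}ᶜ
  [23 total]
Iteration 4: 9 new —
  {1, 4}  = {4} ∪ {1}
  {2, 3}  = {2} ∪ {3}
  {2, 5}  = {2} ∪ {5}
  {4, 5}  = {5} ∪ {4}
  {1, 2, 3}  = {1, 2} ∪ {3}
  {1, 3, 4}  = {3, 4} ∪ {1, 3}
  {1, 4, 5}  = {1, 5} ∪ {4}
  {2, 3, 4}  = {1, 5}ᶜ
  {2, 3, 5}  = {2} ∪ {3, 5}
  [32 total]
Iteration 5: closed — nothing new.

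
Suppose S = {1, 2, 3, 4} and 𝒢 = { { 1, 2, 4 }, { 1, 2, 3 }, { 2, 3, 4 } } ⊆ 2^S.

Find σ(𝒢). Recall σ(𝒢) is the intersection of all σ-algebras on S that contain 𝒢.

Begin from { {  }, { 1, 2, 3 }, { 1, 2, 4 }, { 2, 3, 4 }, S } (that is, 𝒢 plus ∅ and S).
Pass 1. New:
  { 1 }  = { 2, 3, 4 }ᶜ
  { 3 }  = { 1, 2, 4 }ᶜ
  { 4 }  = { 1, 2, 3 }ᶜ
  (now 8)
Pass 2: +3 →
  { 1, 3 }  = { 3 } ∪ { 1 }
  { 1, 4 }  = { 4 } ∪ { 1 }
  { 3, 4 }  = { 4 } ∪ { 3 }
  (now 11)
Pass 3 (4 new):
  { 1, 2 }  = { 3, 4 }ᶜ
  { 2, 3 }  = { 1, 4 }ᶜ
  { 2, 4 }  = { 1, 3 }ᶜ
  { 1, 3, 4 }  = { 3 } ∪ { 1, 4 }
  (now 15)
Pass 4: 1 new —
  { 2 }  = { 1, 3, 4 }ᶜ
  (now 16)
After Pass 5 the family is unchanged; done.

σ(𝒢) = { {  }, { 1 }, { 2 }, { 3 }, { 4 }, { 1, 2 }, { 1, 3 }, { 1, 4 }, { 2, 3 }, { 2, 4 }, { 3, 4 }, { 1, 2, 3 }, { 1, 2, 4 }, { 1, 3, 4 }, { 2, 3, 4 }, S }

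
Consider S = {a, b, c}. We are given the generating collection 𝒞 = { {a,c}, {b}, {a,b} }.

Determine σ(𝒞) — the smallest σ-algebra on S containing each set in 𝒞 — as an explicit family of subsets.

Start: 𝒞 ∪ {∅, S} = { ∅, {b}, {a,b}, {a,c}, S }.
Pass 1 (1 new):
  {c}  = {a,b}ᶜ
  (now 6)
Pass 2. New:
  {b,c}  = {c} ∪ {b}
  (now 7)
Pass 3. New:
  {a}  = {b,c}ᶜ
  (now 8)
Pass 4: stable.

Hence σ(𝒞) has 8 members: { ∅, {a}, {b}, {c}, {a,b}, {a,c}, {b,c}, S }.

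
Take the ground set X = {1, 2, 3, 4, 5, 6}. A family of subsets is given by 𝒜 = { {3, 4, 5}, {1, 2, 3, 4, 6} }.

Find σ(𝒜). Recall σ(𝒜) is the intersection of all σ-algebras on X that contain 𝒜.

Answer: σ(𝒜) = { ∅, {5}, {3, 4}, {1, 2, 6}, {3, 4, 5}, {1, 2, 5, 6}, {1, 2, 3, 4, 6}, X }

Check:
Take S₀ = 𝒜 ∪ {∅, X} = { ∅, {3, 4, 5}, {1, 2, 3, 4, 6}, X }.
Round 1. New:
  {5}  = complement {1, 2, 3, 4, 6}
  {1, 2, 6}  = complement {3, 4, 5}
  — 6 sets.
Round 2 (1 new):
  {1, 2, 5, 6}  = {1, 2, 6} ∪ {5}
  — 7 sets.
Round 3. New:
  {3, 4}  = complement {1, 2, 5, 6}
  — 8 sets.
Round 4: stable.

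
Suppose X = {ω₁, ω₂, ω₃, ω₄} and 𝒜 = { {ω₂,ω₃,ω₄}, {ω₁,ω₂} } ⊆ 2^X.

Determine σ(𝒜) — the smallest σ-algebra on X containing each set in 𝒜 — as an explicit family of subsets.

Answer: σ(𝒜) = { {}, {ω₁}, {ω₂}, {ω₁,ω₂}, {ω₃,ω₄}, {ω₁,ω₃,ω₄}, {ω₂,ω₃,ω₄}, X }

Derivation:
Start: 𝒜 ∪ {∅, X} = { {}, {ω₁,ω₂}, {ω₂,ω₃,ω₄}, X }.
Iteration 1: +2 →
  {ω₁}  = X∖{ω₂,ω₃,ω₄}
  {ω₃,ω₄}  = X∖{ω₁,ω₂}
  (now 6)
Iteration 2 adds 1:
  {ω₁,ω₃,ω₄}  = {ω₃,ω₄} ∪ {ω₁}
  (now 7)
Iteration 3. New:
  {ω₂}  = X∖{ω₁,ω₃,ω₄}
  (now 8)
Iteration 4 adds nothing — fixpoint reached.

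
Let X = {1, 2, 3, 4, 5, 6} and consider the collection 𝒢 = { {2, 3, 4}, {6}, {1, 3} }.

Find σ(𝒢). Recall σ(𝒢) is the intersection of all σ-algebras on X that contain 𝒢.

σ(𝒢) = { {}, {1}, {3}, {5}, {6}, {1, 3}, {1, 5}, {1, 6}, {2, 4}, {3, 5}, {3, 6}, {5, 6}, {1, 2, 4}, {1, 3, 5}, {1, 3, 6}, {1, 5, 6}, {2, 3, 4}, {2, 4, 5}, {2, 4, 6}, {3, 5, 6}, {1, 2, 3, 4}, {1, 2, 4, 5}, {1, 2, 4, 6}, {1, 3, 5, 6}, {2, 3, 4, 5}, {2, 3, 4, 6}, {2, 4, 5, 6}, {1, 2, 3, 4, 5}, {1, 2, 3, 4, 6}, {1, 2, 4, 5, 6}, {2, 3, 4, 5, 6}, X }

Working:
Begin from { {}, {6}, {1, 3}, {2, 3, 4}, X } (that is, 𝒢 plus ∅ and X).
Iteration 1 (6 new):
  {1, 3, 6}  = {1, 3} ∪ {6}
  {1, 5, 6}  = {2, 3, 4}ᶜ
  {1, 2, 3, 4}  = {2, 3, 4} ∪ {1, 3}
  {2, 3, 4, 6}  = {2, 3, 4} ∪ {6}
  {2, 4, 5, 6}  = {1, 3}ᶜ
  {1, 2, 3, 4, 5}  = {6}ᶜ
  (now 11)
Iteration 2. New:
  {1, 5}  = {2, 3, 4, 6}ᶜ
  {5, 6}  = {1, 2, 3, 4}ᶜ
  {2, 4, 5}  = {1, 3, 6}ᶜ
  {1, 3, 5, 6}  = {1, 3, 6} ∪ {1, 5, 6}
  {1, 2, 3, 4, 6}  = {2, 3, 4} ∪ {1, 3, 6}
  {1, 2, 4, 5, 6}  = {2, 4, 5, 6} ∪ {1, 5, 6}
  {2, 3, 4, 5, 6}  = {2, 3, 4} ∪ {2, 4, 5, 6}
  (now 18)
Iteration 3. New:
  {1}  = {2, 3, 4, 5, 6}ᶜ
  {3}  = {1, 2, 4, 5, 6}ᶜ
  {5}  = {1, 2, 3, 4, 6}ᶜ
  {2, 4}  = {1, 3, 5, 6}ᶜ
  {1, 3, 5}  = {1, 3} ∪ {1, 5}
  {1, 2, 4, 5}  = {1, 5} ∪ {2, 4, 5}
  {2, 3, 4, 5}  = {2, 3, 4} ∪ {2, 4, 5}
  (now 25)
Iteration 4 (6 new):
  {1, 6}  = {2, 3, 4, 5}ᶜ
  {3, 5}  = {5} ∪ {3}
  {3, 6}  = {1, 2, 4, 5}ᶜ
  {1, 2, 4}  = {2, 4} ∪ {1}
  {2, 4, 6}  = {1, 3, 5}ᶜ
  {3, 5, 6}  = {5, 6} ∪ {3}
  (now 31)
Iteration 5: +1 →
  {1, 2, 4, 6}  = {3, 5}ᶜ
  (now 32)
Iteration 6: stable.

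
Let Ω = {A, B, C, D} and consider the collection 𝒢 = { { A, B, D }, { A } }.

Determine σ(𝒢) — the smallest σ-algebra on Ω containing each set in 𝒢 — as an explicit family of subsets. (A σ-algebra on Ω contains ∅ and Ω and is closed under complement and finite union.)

Start: 𝒢 ∪ {∅, Ω} = { {  }, { A }, { A, B, D }, Ω }.
Round 1 (2 new):
  { C }  = ᶜ of { A, B, D }
  { B, C, D }  = ᶜ of { A }
  [6 total]
Round 2 (1 new):
  { A, C }  = { C } ∪ { A }
  [7 total]
Round 3 adds 1:
  { B, D }  = ᶜ of { A, C }
  [8 total]
Round 4: stable.

Therefore σ(𝒢) = { {  }, { A }, { C }, { A, C }, { B, D }, { A, B, D }, { B, C, D }, Ω } (|σ(𝒢)| = 8).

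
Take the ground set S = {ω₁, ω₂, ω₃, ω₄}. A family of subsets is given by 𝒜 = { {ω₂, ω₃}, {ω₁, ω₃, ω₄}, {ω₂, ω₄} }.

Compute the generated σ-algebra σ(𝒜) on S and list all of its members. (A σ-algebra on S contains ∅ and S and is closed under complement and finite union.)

σ(𝒜) (16 sets): { {}, {ω₁}, {ω₂}, {ω₃}, {ω₄}, {ω₁, ω₂}, {ω₁, ω₃}, {ω₁, ω₄}, {ω₂, ω₃}, {ω₂, ω₄}, {ω₃, ω₄}, {ω₁, ω₂, ω₃}, {ω₁, ω₂, ω₄}, {ω₁, ω₃, ω₄}, {ω₂, ω₃, ω₄}, S }

Derivation:
Begin from { {}, {ω₂, ω₃}, {ω₂, ω₄}, {ω₁, ω₃, ω₄}, S } (that is, 𝒜 plus ∅ and S).
Step 1 (4 new):
  {ω₂}  = ᶜ of {ω₁, ω₃, ω₄}
  {ω₁, ω₃}  = ᶜ of {ω₂, ω₄}
  {ω₁, ω₄}  = ᶜ of {ω₂, ω₃}
  {ω₂, ω₃, ω₄}  = {ω₂, ω₃} ∪ {ω₂, ω₄}
  — 9 sets.
Step 2: 3 new —
  {ω₁}  = ᶜ of {ω₂, ω₃, ω₄}
  {ω₁, ω₂, ω₃}  = {ω₂} ∪ {ω₁, ω₃}
  {ω₁, ω₂, ω₄}  = {ω₂} ∪ {ω₁, ω₄}
  — 12 sets.
Step 3: 3 new —
  {ω₃}  = ᶜ of {ω₁, ω₂, ω₄}
  {ω₄}  = ᶜ of {ω₁, ω₂, ω₃}
  {ω₁, ω₂}  = {ω₂} ∪ {ω₁}
  — 15 sets.
Step 4: 1 new —
  {ω₃, ω₄}  = ᶜ of {ω₁, ω₂}
  — 16 sets.
Step 5 adds nothing — fixpoint reached.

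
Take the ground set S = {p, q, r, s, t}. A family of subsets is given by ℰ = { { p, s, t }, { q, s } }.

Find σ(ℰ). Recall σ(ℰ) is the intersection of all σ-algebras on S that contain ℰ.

σ(ℰ) (16 sets): { ∅, { q }, { r }, { s }, { p, t }, { q, r }, { q, s }, { r, s }, { p, q, t }, { p, r, t }, { p, s, t }, { q, r, s }, { p, q, r, t }, { p, q, s, t }, { p, r, s, t }, S }

Trace:
Seed the family with ℰ together with ∅ and S: { ∅, { q, s }, { p, s, t }, S }.
Iteration 1: 3 new —
  { q, r }  = S∖{ p, s, t }
  { p, r, t }  = S∖{ q, s }
  { p, q, s, t }  = { q, s } ∪ { p, s, t }
  |family| = 7
Iteration 2 adds 4:
  { r }  = S∖{ p, q, s, t }
  { q, r, s }  = { q, r } ∪ { q, s }
  { p, q, r, t }  = { q, r } ∪ { p, r, t }
  { p, r, s, t }  = { p, s, t } ∪ { p, r, t }
  |family| = 11
Iteration 3: 3 new —
  { q }  = S∖{ p, r, s, t }
  { s }  = S∖{ p, q, r, t }
  { p, t }  = S∖{ q, r, s }
  |family| = 14
Iteration 4 (2 new):
  { r, s }  = { r } ∪ { s }
  { p, q, t }  = { p, t } ∪ { q }
  |family| = 16
Iteration 5: no new sets; the family is a σ-algebra.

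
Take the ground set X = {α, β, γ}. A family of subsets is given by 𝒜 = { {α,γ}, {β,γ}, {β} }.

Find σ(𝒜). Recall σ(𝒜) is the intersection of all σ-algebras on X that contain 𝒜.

Seed the family with 𝒜 together with ∅ and X: { {}, {β}, {α,γ}, {β,γ}, X }.
Step 1 adds 1:
  {α}  = {β,γ}ᶜ
  — 6 sets.
Step 2: 1 new —
  {α,β}  = {β} ∪ {α}
  — 7 sets.
Step 3 (1 new):
  {γ}  = {α,β}ᶜ
  — 8 sets.
Step 4: no new sets; the family is a σ-algebra.

Therefore σ(𝒜) = { {}, {α}, {β}, {γ}, {α,β}, {α,γ}, {β,γ}, X } (|σ(𝒜)| = 8).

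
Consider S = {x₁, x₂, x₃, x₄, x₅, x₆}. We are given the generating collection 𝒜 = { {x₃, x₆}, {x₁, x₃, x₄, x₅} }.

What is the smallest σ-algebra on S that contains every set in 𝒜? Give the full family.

σ(𝒜) = { {}, {x₂}, {x₃}, {x₆}, {x₂, x₃}, {x₂, x₆}, {x₃, x₆}, {x₁, x₄, x₅}, {x₂, x₃, x₆}, {x₁, x₂, x₄, x₅}, {x₁, x₃, x₄, x₅}, {x₁, x₄, x₅, x₆}, {x₁, x₂, x₃, x₄, x₅}, {x₁, x₂, x₄, x₅, x₆}, {x₁, x₃, x₄, x₅, x₆}, S }

Working:
Take S₀ = 𝒜 ∪ {∅, S} = { {}, {x₃, x₆}, {x₁, x₃, x₄, x₅}, S }.
Step 1 (3 new):
  {x₂, x₆}  = {x₁, x₃, x₄, x₅}ᶜ
  {x₁, x₂, x₄, x₅}  = {x₃, x₆}ᶜ
  {x₁, x₃, x₄, x₅, x₆}  = {x₁, x₃, x₄, x₅} ∪ {x₃, x₆}
  |family| = 7
Step 2 adds 4:
  {x₂}  = {x₁, x₃, x₄, x₅, x₆}ᶜ
  {x₂, x₃, x₆}  = {x₃, x₆} ∪ {x₂, x₆}
  {x₁, x₂, x₃, x₄, x₅}  = {x₁, x₃, x₄, x₅} ∪ {x₁, x₂, x₄, x₅}
  {x₁, x₂, x₄, x₅, x₆}  = {x₂, x₆} ∪ {x₁, x₂, x₄, x₅}
  |family| = 11
Step 3. New:
  {x₃}  = {x₁, x₂, x₄, x₅, x₆}ᶜ
  {x₆}  = {x₁, x₂, x₃, x₄, x₅}ᶜ
  {x₁, x₄, x₅}  = {x₂, x₃, x₆}ᶜ
  |family| = 14
Step 4: 2 new —
  {x₂, x₃}  = {x₃} ∪ {x₂}
  {x₁, x₄, x₅, x₆}  = {x₁, x₄, x₅} ∪ {x₆}
  |family| = 16
Step 5: no new sets; the family is a σ-algebra.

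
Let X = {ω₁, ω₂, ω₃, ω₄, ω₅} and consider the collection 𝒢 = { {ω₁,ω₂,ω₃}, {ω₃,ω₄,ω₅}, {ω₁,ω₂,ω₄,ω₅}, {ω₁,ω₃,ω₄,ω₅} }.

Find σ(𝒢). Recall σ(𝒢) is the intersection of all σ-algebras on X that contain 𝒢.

Seed the family with 𝒢 together with ∅ and X: { {}, {ω₁,ω₂,ω₃}, {ω₃,ω₄,ω₅}, {ω₁,ω₂,ω₄,ω₅}, {ω₁,ω₃,ω₄,ω₅}, X }.
Step 1: 4 new —
  {ω₂}  = {ω₁,ω₃,ω₄,ω₅}ᶜ
  {ω₃}  = {ω₁,ω₂,ω₄,ω₅}ᶜ
  {ω₁,ω₂}  = {ω₃,ω₄,ω₅}ᶜ
  {ω₄,ω₅}  = {ω₁,ω₂,ω₃}ᶜ
  [10 total]
Step 2 (3 new):
  {ω₂,ω₃}  = {ω₂} ∪ {ω₃}
  {ω₂,ω₄,ω₅}  = {ω₂} ∪ {ω₄,ω₅}
  {ω₂,ω₃,ω₄,ω₅}  = {ω₃,ω₄,ω₅} ∪ {ω₂}
  [13 total]
Step 3. New:
  {ω₁}  = {ω₂,ω₃,ω₄,ω₅}ᶜ
  {ω₁,ω₃}  = {ω₂,ω₄,ω₅}ᶜ
  {ω₁,ω₄,ω₅}  = {ω₂,ω₃}ᶜ
  [16 total]
Step 4 adds nothing — fixpoint reached.

Therefore σ(𝒢) = { {}, {ω₁}, {ω₂}, {ω₃}, {ω₁,ω₂}, {ω₁,ω₃}, {ω₂,ω₃}, {ω₄,ω₅}, {ω₁,ω₂,ω₃}, {ω₁,ω₄,ω₅}, {ω₂,ω₄,ω₅}, {ω₃,ω₄,ω₅}, {ω₁,ω₂,ω₄,ω₅}, {ω₁,ω₃,ω₄,ω₅}, {ω₂,ω₃,ω₄,ω₅}, X } (|σ(𝒢)| = 16).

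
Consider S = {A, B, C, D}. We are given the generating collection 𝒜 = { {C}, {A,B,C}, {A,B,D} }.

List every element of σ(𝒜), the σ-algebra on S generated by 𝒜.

Take S₀ = 𝒜 ∪ {∅, S} = { {}, {C}, {A,B,C}, {A,B,D}, S }.
Pass 1 adds 1:
  {D}  = complement {A,B,C}
  [6 total]
Pass 2: +1 →
  {C,D}  = {D} ∪ {C}
  [7 total]
Pass 3: 1 new —
  {A,B}  = complement {C,D}
  [8 total]
Pass 4: already closed under ᶜ and ∪.

Therefore σ(𝒜) = { {}, {C}, {D}, {A,B}, {C,D}, {A,B,C}, {A,B,D}, S } (|σ(𝒜)| = 8).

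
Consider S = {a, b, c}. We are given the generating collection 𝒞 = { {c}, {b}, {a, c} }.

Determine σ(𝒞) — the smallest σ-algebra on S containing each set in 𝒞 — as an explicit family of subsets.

Answer: σ(𝒞) = { {}, {a}, {b}, {c}, {a, b}, {a, c}, {b, c}, S }

Check:
Seed the family with 𝒞 together with ∅ and S: { {}, {b}, {c}, {a, c}, S }.
Iteration 1 (2 new):
  {a, b}  = S∖{c}
  {b, c}  = {c} ∪ {b}
  |family| = 7
Iteration 2 adds 1:
  {a}  = S∖{b, c}
  |family| = 8
Iteration 3 adds nothing — fixpoint reached.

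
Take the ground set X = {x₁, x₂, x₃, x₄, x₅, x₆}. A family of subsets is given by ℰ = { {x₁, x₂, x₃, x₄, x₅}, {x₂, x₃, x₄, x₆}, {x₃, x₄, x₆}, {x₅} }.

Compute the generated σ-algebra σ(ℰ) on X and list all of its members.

σ(ℰ) = { {}, {x₁}, {x₂}, {x₅}, {x₆}, {x₁, x₂}, {x₁, x₅}, {x₁, x₆}, {x₂, x₅}, {x₂, x₆}, {x₃, x₄}, {x₅, x₆}, {x₁, x₂, x₅}, {x₁, x₂, x₆}, {x₁, x₃, x₄}, {x₁, x₅, x₆}, {x₂, x₃, x₄}, {x₂, x₅, x₆}, {x₃, x₄, x₅}, {x₃, x₄, x₆}, {x₁, x₂, x₃, x₄}, {x₁, x₂, x₅, x₆}, {x₁, x₃, x₄, x₅}, {x₁, x₃, x₄, x₆}, {x₂, x₃, x₄, x₅}, {x₂, x₃, x₄, x₆}, {x₃, x₄, x₅, x₆}, {x₁, x₂, x₃, x₄, x₅}, {x₁, x₂, x₃, x₄, x₆}, {x₁, x₃, x₄, x₅, x₆}, {x₂, x₃, x₄, x₅, x₆}, X }

Derivation:
Start: ℰ ∪ {∅, X} = { {}, {x₅}, {x₃, x₄, x₆}, {x₂, x₃, x₄, x₆}, {x₁, x₂, x₃, x₄, x₅}, X }.
Round 1. New:
  {x₆}  = ᶜ of {x₁, x₂, x₃, x₄, x₅}
  {x₁, x₅}  = ᶜ of {x₂, x₃, x₄, x₆}
  {x₁, x₂, x₅}  = ᶜ of {x₃, x₄, x₆}
  {x₃, x₄, x₅, x₆}  = {x₃, x₄, x₆} ∪ {x₅}
  {x₁, x₂, x₃, x₄, x₆}  = ᶜ of {x₅}
  {x₂, x₃, x₄, x₅, x₆}  = {x₂, x₃, x₄, x₆} ∪ {x₅}
  (now 12)
Round 2: +6 →
  {x₁}  = ᶜ of {x₂, x₃, x₄, x₅, x₆}
  {x₁, x₂}  = ᶜ of {x₃, x₄, x₅, x₆}
  {x₅, x₆}  = {x₆} ∪ {x₅}
  {x₁, x₅, x₆}  = {x₆} ∪ {x₁, x₅}
  {x₁, x₂, x₅, x₆}  = {x₆} ∪ {x₁, x₂, x₅}
  {x₁, x₃, x₄, x₅, x₆}  = {x₃, x₄, x₅, x₆} ∪ {x₁, x₅}
  (now 18)
Round 3 adds 7:
  {x₂}  = ᶜ of {x₁, x₃, x₄, x₅, x₆}
  {x₁, x₆}  = {x₆} ∪ {x₁}
  {x₃, x₄}  = ᶜ of {x₁, x₂, x₅, x₆}
  {x₁, x₂, x₆}  = {x₁, x₂} ∪ {x₆}
  {x₂, x₃, x₄}  = ᶜ of {x₁, x₅, x₆}
  {x₁, x₂, x₃, x₄}  = ᶜ of {x₅, x₆}
  {x₁, x₃, x₄, x₆}  = {x₃, x₄, x₆} ∪ {x₁}
  (now 25)
Round 4 (7 new):
  {x₂, x₅}  = ᶜ of {x₁, x₃, x₄, x₆}
  {x₂, x₆}  = {x₂} ∪ {x₆}
  {x₁, x₃, x₄}  = {x₃, x₄} ∪ {x₁}
  {x₂, x₅, x₆}  = {x₅, x₆} ∪ {x₂}
  {x₃, x₄, x₅}  = ᶜ of {x₁, x₂, x₆}
  {x₁, x₃, x₄, x₅}  = {x₃, x₄} ∪ {x₁, x₅}
  {x₂, x₃, x₄, x₅}  = ᶜ of {x₁, x₆}
  (now 32)
After Round 5 the family is unchanged; done.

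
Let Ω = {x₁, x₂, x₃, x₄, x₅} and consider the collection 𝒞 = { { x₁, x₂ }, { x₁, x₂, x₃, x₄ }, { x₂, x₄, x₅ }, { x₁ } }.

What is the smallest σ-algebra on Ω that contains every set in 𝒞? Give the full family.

Seed the family with 𝒞 together with ∅ and Ω: { {  }, { x₁ }, { x₁, x₂ }, { x₂, x₄, x₅ }, { x₁, x₂, x₃, x₄ }, Ω }.
Step 1: 5 new —
  { x₅ }  = complement { x₁, x₂, x₃, x₄ }
  { x₁, x₃ }  = complement { x₂, x₄, x₅ }
  { x₃, x₄, x₅ }  = complement { x₁, x₂ }
  { x₁, x₂, x₄, x₅ }  = { x₁, x₂ } ∪ { x₂, x₄, x₅ }
  { x₂, x₃, x₄, x₅ }  = complement { x₁ }
  (now 11)
Step 2 (6 new):
  { x₃ }  = complement { x₁, x₂, x₄, x₅ }
  { x₁, x₅ }  = { x₅ } ∪ { x₁ }
  { x₁, x₂, x₃ }  = { x₁, x₂ } ∪ { x₁, x₃ }
  { x₁, x₂, x₅ }  = { x₁, x₂ } ∪ { x₅ }
  { x₁, x₃, x₅ }  = { x₅ } ∪ { x₁, x₃ }
  { x₁, x₃, x₄, x₅ }  = { x₃, x₄, x₅ } ∪ { x₁, x₃ }
  (now 17)
Step 3 adds 7:
  { x₂ }  = complement { x₁, x₃, x₄, x₅ }
  { x₂, x₄ }  = complement { x₁, x₃, x₅ }
  { x₃, x₄ }  = complement { x₁, x₂, x₅ }
  { x₃, x₅ }  = { x₃ } ∪ { x₅ }
  { x₄, x₅ }  = complement { x₁, x₂, x₃ }
  { x₂, x₃, x₄ }  = complement { x₁, x₅ }
  { x₁, x₂, x₃, x₅ }  = { x₃ } ∪ { x₁, x₂, x₅ }
  (now 24)
Step 4 (7 new):
  { x₄ }  = complement { x₁, x₂, x₃, x₅ }
  { x₂, x₃ }  = { x₂ } ∪ { x₃ }
  { x₂, x₅ }  = { x₂ } ∪ { x₅ }
  { x₁, x₂, x₄ }  = complement { x₃, x₅ }
  { x₁, x₃, x₄ }  = { x₃, x₄ } ∪ { x₁, x₃ }
  { x₁, x₄, x₅ }  = { x₄, x₅ } ∪ { x₁, x₅ }
  { x₂, x₃, x₅ }  = { x₂ } ∪ { x₃, x₅ }
  (now 31)
Step 5: +1 →
  { x₁, x₄ }  = complement { x₂, x₃, x₅ }
  (now 32)
After Step 6 the family is unchanged; done.

Hence σ(𝒞) has 32 members: { {  }, { x₁ }, { x₂ }, { x₃ }, { x₄ }, { x₅ }, { x₁, x₂ }, { x₁, x₃ }, { x₁, x₄ }, { x₁, x₅ }, { x₂, x₃ }, { x₂, x₄ }, { x₂, x₅ }, { x₃, x₄ }, { x₃, x₅ }, { x₄, x₅ }, { x₁, x₂, x₃ }, { x₁, x₂, x₄ }, { x₁, x₂, x₅ }, { x₁, x₃, x₄ }, { x₁, x₃, x₅ }, { x₁, x₄, x₅ }, { x₂, x₃, x₄ }, { x₂, x₃, x₅ }, { x₂, x₄, x₅ }, { x₃, x₄, x₅ }, { x₁, x₂, x₃, x₄ }, { x₁, x₂, x₃, x₅ }, { x₁, x₂, x₄, x₅ }, { x₁, x₃, x₄, x₅ }, { x₂, x₃, x₄, x₅ }, Ω }.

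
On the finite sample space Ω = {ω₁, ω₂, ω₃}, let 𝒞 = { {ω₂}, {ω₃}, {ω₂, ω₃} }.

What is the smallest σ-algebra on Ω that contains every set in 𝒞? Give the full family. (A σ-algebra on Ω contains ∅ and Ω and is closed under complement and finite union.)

Begin from { {}, {ω₂}, {ω₃}, {ω₂, ω₃}, Ω } (that is, 𝒞 plus ∅ and Ω).
Round 1: 3 new —
  {ω₁}  = complement {ω₂, ω₃}
  {ω₁, ω₂}  = complement {ω₃}
  {ω₁, ω₃}  = complement {ω₂}
  — 8 sets.
Round 2: stable.

Hence σ(𝒞) has 8 members: { {}, {ω₁}, {ω₂}, {ω₃}, {ω₁, ω₂}, {ω₁, ω₃}, {ω₂, ω₃}, Ω }.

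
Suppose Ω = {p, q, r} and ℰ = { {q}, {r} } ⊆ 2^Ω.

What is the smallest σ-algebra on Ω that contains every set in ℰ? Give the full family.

Start: ℰ ∪ {∅, Ω} = { {}, {q}, {r}, Ω }.
Iteration 1: 3 new —
  {p,q}  = ᶜ of {r}
  {p,r}  = ᶜ of {q}
  {q,r}  = {r} ∪ {q}
Iteration 2 adds 1:
  {p}  = ᶜ of {q,r}
Iteration 3: closed — nothing new.

σ(ℰ) = { {}, {p}, {q}, {r}, {p,q}, {p,r}, {q,r}, Ω }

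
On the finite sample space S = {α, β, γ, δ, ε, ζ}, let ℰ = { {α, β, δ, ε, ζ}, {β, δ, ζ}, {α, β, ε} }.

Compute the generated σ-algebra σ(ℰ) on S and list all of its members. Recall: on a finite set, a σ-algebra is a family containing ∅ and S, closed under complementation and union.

σ(ℰ) (16 sets): { ∅, {β}, {γ}, {α, ε}, {β, γ}, {δ, ζ}, {α, β, ε}, {α, γ, ε}, {β, δ, ζ}, {γ, δ, ζ}, {α, β, γ, ε}, {α, δ, ε, ζ}, {β, γ, δ, ζ}, {α, β, δ, ε, ζ}, {α, γ, δ, ε, ζ}, S }

Derivation:
Initial family (5 sets): { ∅, {α, β, ε}, {β, δ, ζ}, {α, β, δ, ε, ζ}, S }.
Step 1: +3 →
  {γ}  = ᶜ of {α, β, δ, ε, ζ}
  {α, γ, ε}  = ᶜ of {β, δ, ζ}
  {γ, δ, ζ}  = ᶜ of {α, β, ε}
  — 8 sets.
Step 2 adds 3:
  {α, β, γ, ε}  = {α, β, ε} ∪ {α, γ, ε}
  {β, γ, δ, ζ}  = {β, δ, ζ} ∪ {γ, δ, ζ}
  {α, γ, δ, ε, ζ}  = {α, γ, ε} ∪ {γ, δ, ζ}
  — 11 sets.
Step 3: 3 new —
  {β}  = ᶜ of {α, γ, δ, ε, ζ}
  {α, ε}  = ᶜ of {β, γ, δ, ζ}
  {δ, ζ}  = ᶜ of {α, β, γ, ε}
  — 14 sets.
Step 4: +2 →
  {β, γ}  = {γ} ∪ {β}
  {α, δ, ε, ζ}  = {α, ε} ∪ {δ, ζ}
  — 16 sets.
Step 5: no new sets; the family is a σ-algebra.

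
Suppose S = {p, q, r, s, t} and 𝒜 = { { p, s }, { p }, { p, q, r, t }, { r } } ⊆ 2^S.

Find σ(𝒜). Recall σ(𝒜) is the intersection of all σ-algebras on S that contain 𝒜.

Answer: σ(𝒜) = { {  }, { p }, { r }, { s }, { p, r }, { p, s }, { q, t }, { r, s }, { p, q, t }, { p, r, s }, { q, r, t }, { q, s, t }, { p, q, r, t }, { p, q, s, t }, { q, r, s, t }, S }

Working:
Initial family (6 sets): { {  }, { p }, { r }, { p, s }, { p, q, r, t }, S }.
Step 1: +6 →
  { s }  = complement { p, q, r, t }
  { p, r }  = { r } ∪ { p }
  { p, r, s }  = { r } ∪ { p, s }
  { q, r, t }  = complement { p, s }
  { p, q, s, t }  = complement { r }
  { q, r, s, t }  = complement { p }
  [12 total]
Step 2: +3 →
  { q, t }  = complement { p, r, s }
  { r, s }  = { r } ∪ { s }
  { q, s, t }  = complement { p, r }
  [15 total]
Step 3: 1 new —
  { p, q, t }  = complement { r, s }
  [16 total]
Step 4: no new sets; the family is a σ-algebra.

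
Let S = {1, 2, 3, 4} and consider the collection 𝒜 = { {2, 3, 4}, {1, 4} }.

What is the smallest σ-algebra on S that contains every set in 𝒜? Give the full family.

Seed the family with 𝒜 together with ∅ and S: { {}, {1, 4}, {2, 3, 4}, S }.
Iteration 1: +2 →
  {1}  = ᶜ of {2, 3, 4}
  {2, 3}  = ᶜ of {1, 4}
  — 6 sets.
Iteration 2 adds 1:
  {1, 2, 3}  = {2, 3} ∪ {1}
  — 7 sets.
Iteration 3: +1 →
  {4}  = ᶜ of {1, 2, 3}
  — 8 sets.
Iteration 4: closed — nothing new.

σ(𝒜) = { {}, {1}, {4}, {1, 4}, {2, 3}, {1, 2, 3}, {2, 3, 4}, S }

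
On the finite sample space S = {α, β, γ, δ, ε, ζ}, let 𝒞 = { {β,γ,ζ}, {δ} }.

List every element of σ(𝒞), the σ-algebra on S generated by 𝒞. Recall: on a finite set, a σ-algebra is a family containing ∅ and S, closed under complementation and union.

σ(𝒞) (8 sets): { {}, {δ}, {α,ε}, {α,δ,ε}, {β,γ,ζ}, {β,γ,δ,ζ}, {α,β,γ,ε,ζ}, S }

Trace:
Start: 𝒞 ∪ {∅, S} = { {}, {δ}, {β,γ,ζ}, S }.
Round 1 adds 3:
  {α,δ,ε}  = complement {β,γ,ζ}
  {β,γ,δ,ζ}  = {δ} ∪ {β,γ,ζ}
  {α,β,γ,ε,ζ}  = complement {δ}
  |family| = 7
Round 2. New:
  {α,ε}  = complement {β,γ,δ,ζ}
  |family| = 8
Round 3 adds nothing — fixpoint reached.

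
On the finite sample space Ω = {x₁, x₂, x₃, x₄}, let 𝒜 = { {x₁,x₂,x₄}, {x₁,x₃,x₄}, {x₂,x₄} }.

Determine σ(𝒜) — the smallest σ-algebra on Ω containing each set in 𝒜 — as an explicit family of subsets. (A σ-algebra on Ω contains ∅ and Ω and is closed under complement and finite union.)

σ(𝒜) = { ∅, {x₁}, {x₂}, {x₃}, {x₄}, {x₁,x₂}, {x₁,x₃}, {x₁,x₄}, {x₂,x₃}, {x₂,x₄}, {x₃,x₄}, {x₁,x₂,x₃}, {x₁,x₂,x₄}, {x₁,x₃,x₄}, {x₂,x₃,x₄}, Ω }

Derivation:
Initial family (5 sets): { ∅, {x₂,x₄}, {x₁,x₂,x₄}, {x₁,x₃,x₄}, Ω }.
Step 1 (3 new):
  {x₂}  = complement {x₁,x₃,x₄}
  {x₃}  = complement {x₁,x₂,x₄}
  {x₁,x₃}  = complement {x₂,x₄}
  — 8 sets.
Step 2 adds 3:
  {x₂,x₃}  = {x₃} ∪ {x₂}
  {x₁,x₂,x₃}  = {x₂} ∪ {x₁,x₃}
  {x₂,x₃,x₄}  = {x₃} ∪ {x₂,x₄}
  — 11 sets.
Step 3 adds 3:
  {x₁}  = complement {x₂,x₃,x₄}
  {x₄}  = complement {x₁,x₂,x₃}
  {x₁,x₄}  = complement {x₂,x₃}
  — 14 sets.
Step 4: +2 →
  {x₁,x₂}  = {x₂} ∪ {x₁}
  {x₃,x₄}  = {x₃} ∪ {x₄}
  — 16 sets.
Step 5: already closed under ᶜ and ∪.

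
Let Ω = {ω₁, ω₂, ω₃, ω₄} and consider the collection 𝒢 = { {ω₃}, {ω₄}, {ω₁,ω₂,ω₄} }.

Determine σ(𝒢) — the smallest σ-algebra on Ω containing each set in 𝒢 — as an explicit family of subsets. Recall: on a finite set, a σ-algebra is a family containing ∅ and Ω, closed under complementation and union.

Start: 𝒢 ∪ {∅, Ω} = { {}, {ω₃}, {ω₄}, {ω₁,ω₂,ω₄}, Ω }.
Step 1: 2 new —
  {ω₃,ω₄}  = {ω₃} ∪ {ω₄}
  {ω₁,ω₂,ω₃}  = {ω₄}ᶜ
  [7 total]
Step 2: 1 new —
  {ω₁,ω₂}  = {ω₃,ω₄}ᶜ
  [8 total]
Step 3: no new sets; the family is a σ-algebra.

|σ(𝒢)| = 8.  σ(𝒢) = { {}, {ω₃}, {ω₄}, {ω₁,ω₂}, {ω₃,ω₄}, {ω₁,ω₂,ω₃}, {ω₁,ω₂,ω₄}, Ω }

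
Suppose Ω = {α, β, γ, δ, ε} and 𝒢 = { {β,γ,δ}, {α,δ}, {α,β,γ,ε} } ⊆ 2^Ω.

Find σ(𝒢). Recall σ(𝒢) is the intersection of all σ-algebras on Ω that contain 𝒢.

Initial family (5 sets): { {}, {α,δ}, {β,γ,δ}, {α,β,γ,ε}, Ω }.
Round 1: +4 →
  {δ}  = ᶜ of {α,β,γ,ε}
  {α,ε}  = ᶜ of {β,γ,δ}
  {β,γ,ε}  = ᶜ of {α,δ}
  {α,β,γ,δ}  = {β,γ,δ} ∪ {α,δ}
  [9 total]
Round 2 adds 3:
  {ε}  = ᶜ of {α,β,γ,δ}
  {α,δ,ε}  = {α,δ} ∪ {α,ε}
  {β,γ,δ,ε}  = {β,γ,δ} ∪ {β,γ,ε}
  [12 total]
Round 3: 3 new —
  {α}  = ᶜ of {β,γ,δ,ε}
  {β,γ}  = ᶜ of {α,δ,ε}
  {δ,ε}  = {δ} ∪ {ε}
  [15 total]
Round 4 (1 new):
  {α,β,γ}  = ᶜ of {δ,ε}
  [16 total]
Round 5: stable.

|σ(𝒢)| = 16.  σ(𝒢) = { {}, {α}, {δ}, {ε}, {α,δ}, {α,ε}, {β,γ}, {δ,ε}, {α,β,γ}, {α,δ,ε}, {β,γ,δ}, {β,γ,ε}, {α,β,γ,δ}, {α,β,γ,ε}, {β,γ,δ,ε}, Ω }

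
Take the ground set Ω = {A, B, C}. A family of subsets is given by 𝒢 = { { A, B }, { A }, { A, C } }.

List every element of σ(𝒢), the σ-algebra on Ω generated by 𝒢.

σ(𝒢) = { {  }, { A }, { B }, { C }, { A, B }, { A, C }, { B, C }, Ω }

Working:
Take S₀ = 𝒢 ∪ {∅, Ω} = { {  }, { A }, { A, B }, { A, C }, Ω }.
Step 1 adds 3:
  { B }  = Ω∖{ A, C }
  { C }  = Ω∖{ A, B }
  { B, C }  = Ω∖{ A }
  |family| = 8
Step 2: stable.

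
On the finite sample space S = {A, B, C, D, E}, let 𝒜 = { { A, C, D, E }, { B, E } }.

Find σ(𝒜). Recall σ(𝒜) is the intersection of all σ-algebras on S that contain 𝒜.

Answer: σ(𝒜) = { {  }, { B }, { E }, { B, E }, { A, C, D }, { A, B, C, D }, { A, C, D, E }, S }

Working:
Seed the family with 𝒜 together with ∅ and S: { {  }, { B, E }, { A, C, D, E }, S }.
Iteration 1: +2 →
  { B }  = ᶜ of { A, C, D, E }
  { A, C, D }  = ᶜ of { B, E }
  (now 6)
Iteration 2: 1 new —
  { A, B, C, D }  = { A, C, D } ∪ { B }
  (now 7)
Iteration 3 (1 new):
  { E }  = ᶜ of { A, B, C, D }
  (now 8)
Iteration 4 adds nothing — fixpoint reached.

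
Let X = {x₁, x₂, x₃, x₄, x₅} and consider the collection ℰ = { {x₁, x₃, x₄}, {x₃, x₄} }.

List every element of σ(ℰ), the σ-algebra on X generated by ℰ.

Begin from { {}, {x₃, x₄}, {x₁, x₃, x₄}, X } (that is, ℰ plus ∅ and X).
Pass 1. New:
  {x₂, x₅}  = ᶜ of {x₁, x₃, x₄}
  {x₁, x₂, x₅}  = ᶜ of {x₃, x₄}
  — 6 sets.
Pass 2 adds 1:
  {x₂, x₃, x₄, x₅}  = {x₂, x₅} ∪ {x₃, x₄}
  — 7 sets.
Pass 3 adds 1:
  {x₁}  = ᶜ of {x₂, x₃, x₄, x₅}
  — 8 sets.
Pass 4: no new sets; the family is a σ-algebra.

|σ(ℰ)| = 8.  σ(ℰ) = { {}, {x₁}, {x₂, x₅}, {x₃, x₄}, {x₁, x₂, x₅}, {x₁, x₃, x₄}, {x₂, x₃, x₄, x₅}, X }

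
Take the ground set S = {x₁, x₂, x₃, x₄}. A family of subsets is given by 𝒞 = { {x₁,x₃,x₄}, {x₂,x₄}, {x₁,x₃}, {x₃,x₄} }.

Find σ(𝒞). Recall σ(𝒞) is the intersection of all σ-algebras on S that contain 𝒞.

Seed the family with 𝒞 together with ∅ and S: { {}, {x₁,x₃}, {x₂,x₄}, {x₃,x₄}, {x₁,x₃,x₄}, S }.
Iteration 1 (3 new):
  {x₂}  = S∖{x₁,x₃,x₄}
  {x₁,x₂}  = S∖{x₃,x₄}
  {x₂,x₃,x₄}  = {x₃,x₄} ∪ {x₂,x₄}
  (now 9)
Iteration 2 (3 new):
  {x₁}  = S∖{x₂,x₃,x₄}
  {x₁,x₂,x₃}  = {x₁,x₂} ∪ {x₁,x₃}
  {x₁,x₂,x₄}  = {x₁,x₂} ∪ {x₂,x₄}
  (now 12)
Iteration 3: +2 →
  {x₃}  = S∖{x₁,x₂,x₄}
  {x₄}  = S∖{x₁,x₂,x₃}
  (now 14)
Iteration 4. New:
  {x₁,x₄}  = {x₄} ∪ {x₁}
  {x₂,x₃}  = {x₃} ∪ {x₂}
  (now 16)
Iteration 5: already closed under ᶜ and ∪.

σ(𝒞) = { {}, {x₁}, {x₂}, {x₃}, {x₄}, {x₁,x₂}, {x₁,x₃}, {x₁,x₄}, {x₂,x₃}, {x₂,x₄}, {x₃,x₄}, {x₁,x₂,x₃}, {x₁,x₂,x₄}, {x₁,x₃,x₄}, {x₂,x₃,x₄}, S }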